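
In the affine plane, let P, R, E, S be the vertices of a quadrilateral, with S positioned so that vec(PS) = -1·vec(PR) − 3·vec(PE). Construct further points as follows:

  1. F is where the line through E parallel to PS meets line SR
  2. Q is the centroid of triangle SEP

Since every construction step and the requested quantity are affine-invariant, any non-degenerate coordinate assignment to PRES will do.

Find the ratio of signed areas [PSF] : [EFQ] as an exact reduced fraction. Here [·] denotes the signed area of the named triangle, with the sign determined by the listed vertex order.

Assign P = (0, 0), R = (1, 0), E = (0, 1), S = (-1, -3) — the answer is frame-independent, so this choice is without loss of generality.
1. F is where the line through E parallel to PS meets line SR ⇒ F = (-5/3, -4)
2. Q is the centroid of triangle SEP ⇒ Q = (-1/3, -2/3)
2·[PSF] = -1, 2·[EFQ] = 10/9
[PSF]:[EFQ] = -1:10/9 = -9/10

[PSF]:[EFQ] = -9/10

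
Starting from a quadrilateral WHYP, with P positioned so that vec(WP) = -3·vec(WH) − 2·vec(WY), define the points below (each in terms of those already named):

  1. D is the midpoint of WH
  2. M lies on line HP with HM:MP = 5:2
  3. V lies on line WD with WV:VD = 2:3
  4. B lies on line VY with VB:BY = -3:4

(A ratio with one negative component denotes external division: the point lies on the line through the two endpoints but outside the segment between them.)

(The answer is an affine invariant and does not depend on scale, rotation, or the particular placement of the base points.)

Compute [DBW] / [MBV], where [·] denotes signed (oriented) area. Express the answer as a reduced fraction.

Choose coordinates W = (0, 0), H = (1, 0), Y = (0, 1), P = (-3, -2).
1. D is the midpoint of WH ⇒ D = (1/2, 0)
2. M lies on line HP with HM:MP = 5:2 ⇒ M = (-13/7, -10/7)
3. V lies on line WD with WV:VD = 2:3 ⇒ V = (1/5, 0)
4. B lies on line VY with VB:BY = -3:4 ⇒ B = (4/5, -3)
2·[DBW] = -3/2, 2·[MBV] = 246/35
[DBW]:[MBV] = -3/2:246/35 = -35/164

[DBW]:[MBV] = -35/164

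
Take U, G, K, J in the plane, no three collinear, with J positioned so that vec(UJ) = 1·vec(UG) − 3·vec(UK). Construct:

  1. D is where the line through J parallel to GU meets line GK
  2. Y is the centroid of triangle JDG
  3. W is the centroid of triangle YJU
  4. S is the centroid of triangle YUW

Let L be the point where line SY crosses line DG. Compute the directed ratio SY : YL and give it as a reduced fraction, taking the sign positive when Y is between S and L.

Assign U = (0, 0), G = (1, 0), K = (0, 1), J = (1, -3) — the answer is frame-independent, so this choice is without loss of generality.
1. D is where the line through J parallel to GU meets line GK ⇒ D = (4, -3)
2. Y is the centroid of triangle JDG ⇒ Y = (2, -2)
3. W is the centroid of triangle YJU ⇒ W = (1, -5/3)
4. S is the centroid of triangle YUW ⇒ S = (1, -11/9)
line SY meets DG at L = (13/2, -11/2)
Y = S + t·(L−S) with t = 2/11, so SY:YL = 2/11:9/11

SY:YL = 2/9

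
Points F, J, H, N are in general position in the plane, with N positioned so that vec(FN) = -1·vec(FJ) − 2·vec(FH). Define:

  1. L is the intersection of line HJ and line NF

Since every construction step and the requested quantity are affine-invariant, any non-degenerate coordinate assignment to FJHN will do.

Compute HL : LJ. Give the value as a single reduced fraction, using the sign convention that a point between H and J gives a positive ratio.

HL:LJ = 1/2

Set F = (0, 0), J = (1, 0), H = (0, 1), N = (-1, -2); any affine frame gives the same invariant.
1. L is the intersection of line HJ and line NF ⇒ L = (1/3, 2/3)
L = H + t·(J−H) with t = 1/3, so HL:LJ = t:(1−t) = 1/3:2/3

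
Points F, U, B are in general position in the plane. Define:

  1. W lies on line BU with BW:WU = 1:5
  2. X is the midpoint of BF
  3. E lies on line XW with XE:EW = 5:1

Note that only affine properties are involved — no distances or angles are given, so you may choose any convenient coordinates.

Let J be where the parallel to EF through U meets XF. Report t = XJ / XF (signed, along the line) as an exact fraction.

t = 61/5

Set F = (0, 0), U = (1, 0), B = (0, 1); any affine frame gives the same invariant.
1. W lies on line BU with BW:WU = 1:5 ⇒ W = (1/6, 5/6)
2. X is the midpoint of BF ⇒ X = (0, 1/2)
3. E lies on line XW with XE:EW = 5:1 ⇒ E = (5/36, 7/9)
through U parallel to EF: direction (-5/36, -7/9); meets XF at J = (0, -28/5)
J = X + t·(F−X) with t = 61/5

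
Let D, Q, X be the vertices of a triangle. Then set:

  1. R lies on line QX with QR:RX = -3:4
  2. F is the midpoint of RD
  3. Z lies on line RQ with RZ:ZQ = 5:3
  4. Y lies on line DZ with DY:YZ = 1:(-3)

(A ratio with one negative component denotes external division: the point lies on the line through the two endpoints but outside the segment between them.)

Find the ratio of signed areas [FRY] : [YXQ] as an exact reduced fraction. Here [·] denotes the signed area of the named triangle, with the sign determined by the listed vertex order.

Work in coordinates with D = (0, 0), Q = (1, 0), X = (0, 1).
1. R lies on line QX with QR:RX = -3:4 ⇒ R = (4, -3)
2. F is the midpoint of RD ⇒ F = (2, -3/2)
3. Z lies on line RQ with RZ:ZQ = 5:3 ⇒ Z = (17/8, -9/8)
4. Y lies on line DZ with DY:YZ = 1:(-3) ⇒ Y = (-17/16, 9/16)
2·[FRY] = -15/32, 2·[YXQ] = -3/2
[FRY]:[YXQ] = -15/32:-3/2 = 5/16

[FRY]:[YXQ] = 5/16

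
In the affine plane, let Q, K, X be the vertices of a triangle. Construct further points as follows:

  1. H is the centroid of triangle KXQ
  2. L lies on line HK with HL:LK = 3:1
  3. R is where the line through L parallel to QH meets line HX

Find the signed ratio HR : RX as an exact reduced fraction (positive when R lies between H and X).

HR:RX = -3/7

Assign Q = (0, 0), K = (1, 0), X = (0, 1) — the answer is frame-independent, so this choice is without loss of generality.
1. H is the centroid of triangle KXQ ⇒ H = (1/3, 1/3)
2. L lies on line HK with HL:LK = 3:1 ⇒ L = (5/6, 1/12)
3. R is where the line through L parallel to QH meets line HX ⇒ R = (7/12, -1/6)
R = H + t·(X−H) with t = -3/4, so HR:RX = t:(1−t) = -3/4:7/4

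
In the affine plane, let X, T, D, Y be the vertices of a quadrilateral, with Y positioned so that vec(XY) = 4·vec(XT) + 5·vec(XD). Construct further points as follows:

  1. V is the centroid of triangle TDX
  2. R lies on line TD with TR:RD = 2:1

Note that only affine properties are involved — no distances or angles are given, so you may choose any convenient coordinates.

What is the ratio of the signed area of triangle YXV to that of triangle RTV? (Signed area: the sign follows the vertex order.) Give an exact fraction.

[YXV]:[RTV] = -3/2

Assign X = (0, 0), T = (1, 0), D = (0, 1), Y = (4, 5) — the answer is frame-independent, so this choice is without loss of generality.
1. V is the centroid of triangle TDX ⇒ V = (1/3, 1/3)
2. R lies on line TD with TR:RD = 2:1 ⇒ R = (1/3, 2/3)
2·[YXV] = 1/3, 2·[RTV] = -2/9
[YXV]:[RTV] = 1/3:-2/9 = -3/2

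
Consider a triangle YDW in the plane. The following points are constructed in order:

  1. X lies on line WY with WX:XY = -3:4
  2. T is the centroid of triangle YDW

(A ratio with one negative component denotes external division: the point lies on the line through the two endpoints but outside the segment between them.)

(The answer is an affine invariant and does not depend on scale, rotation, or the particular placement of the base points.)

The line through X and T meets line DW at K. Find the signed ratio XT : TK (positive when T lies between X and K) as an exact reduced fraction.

Assign Y = (0, 0), D = (1, 0), W = (0, 1) — the answer is frame-independent, so this choice is without loss of generality.
1. X lies on line WY with WX:XY = -3:4 ⇒ X = (0, 4)
2. T is the centroid of triangle YDW ⇒ T = (1/3, 1/3)
line XT meets DW at K = (3/10, 7/10)
T = X + t·(K−X) with t = 10/9, so XT:TK = 10/9:-1/9

XT:TK = -10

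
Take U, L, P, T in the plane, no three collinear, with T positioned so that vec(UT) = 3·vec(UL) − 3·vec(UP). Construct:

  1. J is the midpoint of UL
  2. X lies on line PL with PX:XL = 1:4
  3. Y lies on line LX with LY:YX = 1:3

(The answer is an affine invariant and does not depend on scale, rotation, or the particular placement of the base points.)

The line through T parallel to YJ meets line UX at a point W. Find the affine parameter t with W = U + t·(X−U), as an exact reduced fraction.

Assign U = (0, 0), L = (1, 0), P = (0, 1), T = (3, -3) — the answer is frame-independent, so this choice is without loss of generality.
1. J is the midpoint of UL ⇒ J = (1/2, 0)
2. X lies on line PL with PX:XL = 1:4 ⇒ X = (1/5, 4/5)
3. Y lies on line LX with LY:YX = 1:3 ⇒ Y = (4/5, 1/5)
through T parallel to YJ: direction (-3/10, -1/5); meets UX at W = (-3/2, -6)
W = U + t·(X−U) with t = -15/2

t = -15/2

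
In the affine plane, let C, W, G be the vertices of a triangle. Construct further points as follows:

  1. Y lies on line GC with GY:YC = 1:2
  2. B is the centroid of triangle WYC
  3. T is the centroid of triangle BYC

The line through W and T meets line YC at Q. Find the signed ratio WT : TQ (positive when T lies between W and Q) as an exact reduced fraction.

Assign C = (0, 0), W = (1, 0), G = (0, 1) — the answer is frame-independent, so this choice is without loss of generality.
1. Y lies on line GC with GY:YC = 1:2 ⇒ Y = (0, 2/3)
2. B is the centroid of triangle WYC ⇒ B = (1/3, 2/9)
3. T is the centroid of triangle BYC ⇒ T = (1/9, 8/27)
line WT meets YC at Q = (0, 1/3)
T = W + t·(Q−W) with t = 8/9, so WT:TQ = 8/9:1/9

WT:TQ = 8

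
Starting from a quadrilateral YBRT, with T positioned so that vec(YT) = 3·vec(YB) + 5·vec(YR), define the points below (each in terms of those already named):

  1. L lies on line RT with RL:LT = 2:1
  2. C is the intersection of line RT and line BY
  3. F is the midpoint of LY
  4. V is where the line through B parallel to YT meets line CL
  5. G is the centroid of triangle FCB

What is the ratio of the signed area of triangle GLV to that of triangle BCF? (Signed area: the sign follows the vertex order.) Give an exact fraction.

[GLV]:[BCF] = 136/77

Assign Y = (0, 0), B = (1, 0), R = (0, 1), T = (3, 5) — the answer is frame-independent, so this choice is without loss of generality.
1. L lies on line RT with RL:LT = 2:1 ⇒ L = (2, 11/3)
2. C is the intersection of line RT and line BY ⇒ C = (-3/4, 0)
3. F is the midpoint of LY ⇒ F = (1, 11/6)
4. V is where the line through B parallel to YT meets line CL ⇒ V = (8, 35/3)
5. G is the centroid of triangle FCB ⇒ G = (5/12, 11/18)
2·[GLV] = -17/3, 2·[BCF] = -77/24
[GLV]:[BCF] = -17/3:-77/24 = 136/77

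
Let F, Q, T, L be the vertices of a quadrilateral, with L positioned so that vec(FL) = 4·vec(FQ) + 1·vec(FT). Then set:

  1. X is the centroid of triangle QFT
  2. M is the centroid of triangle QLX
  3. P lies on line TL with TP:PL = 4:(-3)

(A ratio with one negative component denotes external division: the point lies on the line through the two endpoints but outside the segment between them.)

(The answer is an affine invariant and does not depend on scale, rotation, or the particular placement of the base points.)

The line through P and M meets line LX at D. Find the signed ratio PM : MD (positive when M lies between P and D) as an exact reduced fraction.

Choose coordinates F = (0, 0), Q = (1, 0), T = (0, 1), L = (4, 1).
1. X is the centroid of triangle QFT ⇒ X = (1/3, 1/3)
2. M is the centroid of triangle QLX ⇒ M = (16/9, 4/9)
3. P lies on line TL with TP:PL = 4:(-3) ⇒ P = (16, 1)
line PM meets LX at D = (48/67, 27/67)
M = P + t·(D−P) with t = 67/72, so PM:MD = 67/72:5/72

PM:MD = 67/5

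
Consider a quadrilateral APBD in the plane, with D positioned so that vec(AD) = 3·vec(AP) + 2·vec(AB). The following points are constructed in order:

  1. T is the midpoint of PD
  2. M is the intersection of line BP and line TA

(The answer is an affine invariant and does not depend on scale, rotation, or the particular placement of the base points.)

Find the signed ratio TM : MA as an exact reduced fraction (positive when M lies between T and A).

TM:MA = 2

Choose coordinates A = (0, 0), P = (1, 0), B = (0, 1), D = (3, 2).
1. T is the midpoint of PD ⇒ T = (2, 1)
2. M is the intersection of line BP and line TA ⇒ M = (2/3, 1/3)
M = T + t·(A−T) with t = 2/3, so TM:MA = t:(1−t) = 2/3:1/3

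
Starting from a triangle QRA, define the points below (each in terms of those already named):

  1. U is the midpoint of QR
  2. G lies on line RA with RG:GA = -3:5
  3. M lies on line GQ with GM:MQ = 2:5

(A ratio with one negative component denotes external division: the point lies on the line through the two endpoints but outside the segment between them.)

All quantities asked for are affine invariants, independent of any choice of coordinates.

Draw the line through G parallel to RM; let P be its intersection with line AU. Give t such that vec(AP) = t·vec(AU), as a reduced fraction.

t = -20/7

Choose coordinates Q = (0, 0), R = (1, 0), A = (0, 1).
1. U is the midpoint of QR ⇒ U = (1/2, 0)
2. G lies on line RA with RG:GA = -3:5 ⇒ G = (5/2, -3/2)
3. M lies on line GQ with GM:MQ = 2:5 ⇒ M = (25/14, -15/14)
through G parallel to RM: direction (11/14, -15/14); meets AU at P = (-10/7, 27/7)
P = A + t·(U−A) with t = -20/7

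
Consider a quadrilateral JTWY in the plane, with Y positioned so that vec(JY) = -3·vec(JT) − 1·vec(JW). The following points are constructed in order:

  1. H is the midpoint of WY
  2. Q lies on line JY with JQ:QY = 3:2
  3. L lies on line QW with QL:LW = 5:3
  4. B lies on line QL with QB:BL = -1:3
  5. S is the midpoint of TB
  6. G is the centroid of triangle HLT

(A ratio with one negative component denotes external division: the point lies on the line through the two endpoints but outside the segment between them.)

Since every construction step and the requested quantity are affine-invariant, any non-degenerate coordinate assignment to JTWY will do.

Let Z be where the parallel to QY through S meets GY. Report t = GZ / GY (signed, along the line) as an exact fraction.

t = 169/76

Choose coordinates J = (0, 0), T = (1, 0), W = (0, 1), Y = (-3, -1).
1. H is the midpoint of WY ⇒ H = (-3/2, 0)
2. Q lies on line JY with JQ:QY = 3:2 ⇒ Q = (-9/5, -3/5)
3. L lies on line QW with QL:LW = 5:3 ⇒ L = (-27/40, 2/5)
4. B lies on line QL with QB:BL = -1:3 ⇒ B = (-189/80, -11/10)
5. S is the midpoint of TB ⇒ S = (-109/160, -11/20)
6. G is the centroid of triangle HLT ⇒ G = (-47/120, 2/15)
through S parallel to QY: direction (-6/5, -2/5); meets GY at Z = (-18823/3040, -907/380)
Z = G + t·(Y−G) with t = 169/76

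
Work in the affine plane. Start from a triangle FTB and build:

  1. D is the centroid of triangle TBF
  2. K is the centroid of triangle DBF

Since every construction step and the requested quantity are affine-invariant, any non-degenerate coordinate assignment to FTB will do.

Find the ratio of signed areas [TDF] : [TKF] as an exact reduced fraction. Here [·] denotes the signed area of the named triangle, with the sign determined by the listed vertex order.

Work in coordinates with F = (0, 0), T = (1, 0), B = (0, 1).
1. D is the centroid of triangle TBF ⇒ D = (1/3, 1/3)
2. K is the centroid of triangle DBF ⇒ K = (1/9, 4/9)
2·[TDF] = 1/3, 2·[TKF] = 4/9
[TDF]:[TKF] = 1/3:4/9 = 3/4

[TDF]:[TKF] = 3/4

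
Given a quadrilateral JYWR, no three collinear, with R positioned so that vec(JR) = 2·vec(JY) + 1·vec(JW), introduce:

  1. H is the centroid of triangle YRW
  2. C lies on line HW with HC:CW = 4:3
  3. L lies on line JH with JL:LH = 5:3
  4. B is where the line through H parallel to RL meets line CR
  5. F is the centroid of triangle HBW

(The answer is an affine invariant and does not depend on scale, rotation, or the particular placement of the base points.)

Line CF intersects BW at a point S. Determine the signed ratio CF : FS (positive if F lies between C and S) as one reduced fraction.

Set J = (0, 0), Y = (1, 0), W = (0, 1), R = (2, 1); any affine frame gives the same invariant.
1. H is the centroid of triangle YRW ⇒ H = (1, 2/3)
2. C lies on line HW with HC:CW = 4:3 ⇒ C = (3/7, 6/7)
3. L lies on line JH with JL:LH = 5:3 ⇒ L = (5/8, 5/12)
4. B is where the line through H parallel to RL meets line CR ⇒ B = (19/11, 118/121)
5. F is the centroid of triangle HBW ⇒ F = (10/11, 959/1089)
line CF meets BW at S = (57/22, 233/242)
F = C + t·(S−C) with t = 2/9, so CF:FS = 2/9:7/9

CF:FS = 2/7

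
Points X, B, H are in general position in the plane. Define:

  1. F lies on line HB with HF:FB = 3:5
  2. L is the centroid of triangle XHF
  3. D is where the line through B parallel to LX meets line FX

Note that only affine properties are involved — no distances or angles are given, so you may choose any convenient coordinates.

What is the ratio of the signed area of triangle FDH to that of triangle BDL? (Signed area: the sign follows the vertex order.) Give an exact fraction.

Work in coordinates with X = (0, 0), B = (1, 0), H = (0, 1).
1. F lies on line HB with HF:FB = 3:5 ⇒ F = (3/8, 5/8)
2. L is the centroid of triangle XHF ⇒ L = (1/8, 13/24)
3. D is where the line through B parallel to LX meets line FX ⇒ D = (13/8, 65/24)
2·[FDH] = 5/4, 2·[BDL] = 65/24
[FDH]:[BDL] = 5/4:65/24 = 6/13

[FDH]:[BDL] = 6/13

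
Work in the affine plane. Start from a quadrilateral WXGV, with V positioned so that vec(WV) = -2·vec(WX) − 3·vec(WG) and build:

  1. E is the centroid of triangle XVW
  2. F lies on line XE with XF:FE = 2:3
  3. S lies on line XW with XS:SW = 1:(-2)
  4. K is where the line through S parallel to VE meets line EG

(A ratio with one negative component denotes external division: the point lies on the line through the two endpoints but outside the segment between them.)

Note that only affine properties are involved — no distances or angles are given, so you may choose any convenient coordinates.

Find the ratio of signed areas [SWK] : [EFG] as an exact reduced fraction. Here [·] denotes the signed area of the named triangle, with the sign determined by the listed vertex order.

Set W = (0, 0), X = (1, 0), G = (0, 1), V = (-2, -3); any affine frame gives the same invariant.
1. E is the centroid of triangle XVW ⇒ E = (-1/3, -1)
2. F lies on line XE with XF:FE = 2:3 ⇒ F = (7/15, -2/5)
3. S lies on line XW with XS:SW = 1:(-2) ⇒ S = (2, 0)
4. K is where the line through S parallel to VE meets line EG ⇒ K = (-17/24, -13/4)
2·[SWK] = 13/2, 2·[EFG] = 7/5
[SWK]:[EFG] = 13/2:7/5 = 65/14

[SWK]:[EFG] = 65/14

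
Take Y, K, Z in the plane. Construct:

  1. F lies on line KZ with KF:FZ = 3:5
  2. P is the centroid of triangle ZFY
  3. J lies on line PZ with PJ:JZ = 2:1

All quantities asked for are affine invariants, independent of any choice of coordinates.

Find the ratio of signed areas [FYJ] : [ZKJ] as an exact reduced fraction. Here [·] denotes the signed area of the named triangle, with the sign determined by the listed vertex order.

[FYJ]:[ZKJ] = 35/8

Work in coordinates with Y = (0, 0), K = (1, 0), Z = (0, 1).
1. F lies on line KZ with KF:FZ = 3:5 ⇒ F = (5/8, 3/8)
2. P is the centroid of triangle ZFY ⇒ P = (5/24, 11/24)
3. J lies on line PZ with PJ:JZ = 2:1 ⇒ J = (5/72, 59/72)
2·[FYJ] = -35/72, 2·[ZKJ] = -1/9
[FYJ]:[ZKJ] = -35/72:-1/9 = 35/8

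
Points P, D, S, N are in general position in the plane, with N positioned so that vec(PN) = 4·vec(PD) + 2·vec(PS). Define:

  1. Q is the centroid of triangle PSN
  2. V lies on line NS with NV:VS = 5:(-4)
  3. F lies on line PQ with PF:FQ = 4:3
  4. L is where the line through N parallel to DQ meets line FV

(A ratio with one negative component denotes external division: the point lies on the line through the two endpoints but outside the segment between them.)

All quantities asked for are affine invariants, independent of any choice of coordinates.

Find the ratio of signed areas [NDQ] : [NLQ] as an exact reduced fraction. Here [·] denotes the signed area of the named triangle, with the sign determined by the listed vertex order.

[NDQ]:[NLQ] = 327/260

Choose coordinates P = (0, 0), D = (1, 0), S = (0, 1), N = (4, 2).
1. Q is the centroid of triangle PSN ⇒ Q = (4/3, 1)
2. V lies on line NS with NV:VS = 5:(-4) ⇒ V = (-16, -3)
3. F lies on line PQ with PF:FQ = 4:3 ⇒ F = (16/21, 4/7)
4. L is where the line through N parallel to DQ meets line FV ⇒ L = (3664/981, 394/327)
2·[NDQ] = -7/3, 2·[NLQ] = -1820/981
[NDQ]:[NLQ] = -7/3:-1820/981 = 327/260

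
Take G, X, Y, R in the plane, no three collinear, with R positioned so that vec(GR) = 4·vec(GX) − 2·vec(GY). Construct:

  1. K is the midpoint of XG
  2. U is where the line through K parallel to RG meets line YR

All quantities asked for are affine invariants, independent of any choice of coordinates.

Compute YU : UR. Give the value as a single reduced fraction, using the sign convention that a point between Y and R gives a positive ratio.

YU:UR = 3

Assign G = (0, 0), X = (1, 0), Y = (0, 1), R = (4, -2) — the answer is frame-independent, so this choice is without loss of generality.
1. K is the midpoint of XG ⇒ K = (1/2, 0)
2. U is where the line through K parallel to RG meets line YR ⇒ U = (3, -5/4)
U = Y + t·(R−Y) with t = 3/4, so YU:UR = t:(1−t) = 3/4:1/4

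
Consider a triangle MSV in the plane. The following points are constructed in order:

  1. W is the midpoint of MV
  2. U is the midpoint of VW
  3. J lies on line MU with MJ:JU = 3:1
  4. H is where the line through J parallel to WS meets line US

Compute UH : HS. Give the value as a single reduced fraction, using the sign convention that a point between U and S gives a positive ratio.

UH:HS = 3

Work in coordinates with M = (0, 0), S = (1, 0), V = (0, 1).
1. W is the midpoint of MV ⇒ W = (0, 1/2)
2. U is the midpoint of VW ⇒ U = (0, 3/4)
3. J lies on line MU with MJ:JU = 3:1 ⇒ J = (0, 9/16)
4. H is where the line through J parallel to WS meets line US ⇒ H = (3/4, 3/16)
H = U + t·(S−U) with t = 3/4, so UH:HS = t:(1−t) = 3/4:1/4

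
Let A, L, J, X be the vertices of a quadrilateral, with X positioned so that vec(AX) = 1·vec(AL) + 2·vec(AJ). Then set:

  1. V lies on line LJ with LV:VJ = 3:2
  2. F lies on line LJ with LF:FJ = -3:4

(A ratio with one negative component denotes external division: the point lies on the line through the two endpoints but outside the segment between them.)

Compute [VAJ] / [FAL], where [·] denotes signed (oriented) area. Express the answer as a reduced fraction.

Work in coordinates with A = (0, 0), L = (1, 0), J = (0, 1), X = (1, 2).
1. V lies on line LJ with LV:VJ = 3:2 ⇒ V = (2/5, 3/5)
2. F lies on line LJ with LF:FJ = -3:4 ⇒ F = (4, -3)
2·[VAJ] = -2/5, 2·[FAL] = -3
[VAJ]:[FAL] = -2/5:-3 = 2/15

[VAJ]:[FAL] = 2/15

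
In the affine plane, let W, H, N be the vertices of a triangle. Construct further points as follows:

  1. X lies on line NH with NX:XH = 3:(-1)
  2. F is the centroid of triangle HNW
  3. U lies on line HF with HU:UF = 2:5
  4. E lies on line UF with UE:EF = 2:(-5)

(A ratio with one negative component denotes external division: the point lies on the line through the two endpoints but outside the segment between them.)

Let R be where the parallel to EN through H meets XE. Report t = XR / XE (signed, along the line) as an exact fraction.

Choose coordinates W = (0, 0), H = (1, 0), N = (0, 1).
1. X lies on line NH with NX:XH = 3:(-1) ⇒ X = (3/2, -1/2)
2. F is the centroid of triangle HNW ⇒ F = (1/3, 1/3)
3. U lies on line HF with HU:UF = 2:5 ⇒ U = (17/21, 2/21)
4. E lies on line UF with UE:EF = 2:(-5) ⇒ E = (71/63, -4/63)
through H parallel to EN: direction (-71/63, 67/63); meets XE at R = (260/189, -67/189)
R = X + t·(E−X) with t = 1/3

t = 1/3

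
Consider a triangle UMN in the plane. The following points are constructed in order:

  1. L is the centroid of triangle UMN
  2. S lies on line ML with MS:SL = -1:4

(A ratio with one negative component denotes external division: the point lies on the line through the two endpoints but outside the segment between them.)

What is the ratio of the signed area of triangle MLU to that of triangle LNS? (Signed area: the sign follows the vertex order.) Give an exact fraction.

[MLU]:[LNS] = -3/4

Assign U = (0, 0), M = (1, 0), N = (0, 1) — the answer is frame-independent, so this choice is without loss of generality.
1. L is the centroid of triangle UMN ⇒ L = (1/3, 1/3)
2. S lies on line ML with MS:SL = -1:4 ⇒ S = (11/9, -1/9)
2·[MLU] = 1/3, 2·[LNS] = -4/9
[MLU]:[LNS] = 1/3:-4/9 = -3/4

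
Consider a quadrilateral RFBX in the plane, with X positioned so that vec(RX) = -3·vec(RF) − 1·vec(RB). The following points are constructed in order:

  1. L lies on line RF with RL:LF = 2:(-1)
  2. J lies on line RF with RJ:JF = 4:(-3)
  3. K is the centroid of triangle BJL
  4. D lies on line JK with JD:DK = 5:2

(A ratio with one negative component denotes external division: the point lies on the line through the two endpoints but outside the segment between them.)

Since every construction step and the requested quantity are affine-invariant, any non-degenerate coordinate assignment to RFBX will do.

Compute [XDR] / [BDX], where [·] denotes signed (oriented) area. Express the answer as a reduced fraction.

Set R = (0, 0), F = (1, 0), B = (0, 1), X = (-3, -1); any affine frame gives the same invariant.
1. L lies on line RF with RL:LF = 2:(-1) ⇒ L = (2, 0)
2. J lies on line RF with RJ:JF = 4:(-3) ⇒ J = (4, 0)
3. K is the centroid of triangle BJL ⇒ K = (2, 1/3)
4. D lies on line JK with JD:DK = 5:2 ⇒ D = (18/7, 5/21)
2·[XDR] = 13/7, 2·[BDX] = -52/7
[XDR]:[BDX] = 13/7:-52/7 = -1/4

[XDR]:[BDX] = -1/4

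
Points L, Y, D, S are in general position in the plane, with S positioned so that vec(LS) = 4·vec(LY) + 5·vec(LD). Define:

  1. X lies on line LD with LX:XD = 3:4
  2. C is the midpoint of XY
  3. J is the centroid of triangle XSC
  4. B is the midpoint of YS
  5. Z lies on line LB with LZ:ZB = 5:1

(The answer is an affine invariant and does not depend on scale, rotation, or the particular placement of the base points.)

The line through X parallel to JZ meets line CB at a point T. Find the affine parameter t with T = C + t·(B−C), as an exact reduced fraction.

t = 19/78

Assign L = (0, 0), Y = (1, 0), D = (0, 1), S = (4, 5) — the answer is frame-independent, so this choice is without loss of generality.
1. X lies on line LD with LX:XD = 3:4 ⇒ X = (0, 3/7)
2. C is the midpoint of XY ⇒ C = (1/2, 3/14)
3. J is the centroid of triangle XSC ⇒ J = (3/2, 79/42)
4. B is the midpoint of YS ⇒ B = (5/2, 5/2)
5. Z lies on line LB with LZ:ZB = 5:1 ⇒ Z = (25/12, 25/12)
through X parallel to JZ: direction (7/12, 17/84); meets CB at T = (77/78, 421/546)
T = C + t·(B−C) with t = 19/78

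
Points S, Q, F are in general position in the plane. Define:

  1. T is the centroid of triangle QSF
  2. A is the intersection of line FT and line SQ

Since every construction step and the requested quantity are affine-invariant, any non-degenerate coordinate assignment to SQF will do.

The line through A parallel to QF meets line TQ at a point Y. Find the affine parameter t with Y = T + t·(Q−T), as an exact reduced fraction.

t = -1/2

Work in coordinates with S = (0, 0), Q = (1, 0), F = (0, 1).
1. T is the centroid of triangle QSF ⇒ T = (1/3, 1/3)
2. A is the intersection of line FT and line SQ ⇒ A = (1/2, 0)
through A parallel to QF: direction (-1, 1); meets TQ at Y = (0, 1/2)
Y = T + t·(Q−T) with t = -1/2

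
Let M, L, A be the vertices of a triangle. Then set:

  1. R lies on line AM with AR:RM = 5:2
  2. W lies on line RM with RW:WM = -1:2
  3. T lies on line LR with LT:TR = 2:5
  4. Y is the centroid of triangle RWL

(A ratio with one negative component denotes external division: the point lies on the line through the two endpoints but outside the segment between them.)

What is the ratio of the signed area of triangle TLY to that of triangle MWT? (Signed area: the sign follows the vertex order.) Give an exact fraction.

Choose coordinates M = (0, 0), L = (1, 0), A = (0, 1).
1. R lies on line AM with AR:RM = 5:2 ⇒ R = (0, 2/7)
2. W lies on line RM with RW:WM = -1:2 ⇒ W = (0, 4/7)
3. T lies on line LR with LT:TR = 2:5 ⇒ T = (5/7, 4/49)
4. Y is the centroid of triangle RWL ⇒ Y = (1/3, 2/7)
2·[TLY] = 4/147, 2·[MWT] = -20/49
[TLY]:[MWT] = 4/147:-20/49 = -1/15

[TLY]:[MWT] = -1/15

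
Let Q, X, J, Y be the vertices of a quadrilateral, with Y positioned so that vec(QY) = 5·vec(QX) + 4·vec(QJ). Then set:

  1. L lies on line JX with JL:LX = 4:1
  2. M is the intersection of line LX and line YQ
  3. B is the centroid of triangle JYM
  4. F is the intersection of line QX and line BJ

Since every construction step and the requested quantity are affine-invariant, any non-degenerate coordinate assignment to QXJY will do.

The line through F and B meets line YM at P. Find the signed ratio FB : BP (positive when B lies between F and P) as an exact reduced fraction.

FB:BP = 49/11

Work in coordinates with Q = (0, 0), X = (1, 0), J = (0, 1), Y = (5, 4).
1. L lies on line JX with JL:LX = 4:1 ⇒ L = (4/5, 1/5)
2. M is the intersection of line LX and line YQ ⇒ M = (5/9, 4/9)
3. B is the centroid of triangle JYM ⇒ B = (50/27, 49/27)
4. F is the intersection of line QX and line BJ ⇒ F = (-25/11, 0)
line FB meets YM at P = (25/9, 20/9)
B = F + t·(P−F) with t = 49/60, so FB:BP = 49/60:11/60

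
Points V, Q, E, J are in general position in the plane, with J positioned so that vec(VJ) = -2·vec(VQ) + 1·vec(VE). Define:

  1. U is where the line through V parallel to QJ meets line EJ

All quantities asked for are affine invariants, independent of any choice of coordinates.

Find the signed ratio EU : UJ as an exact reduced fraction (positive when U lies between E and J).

Work in coordinates with V = (0, 0), Q = (1, 0), E = (0, 1), J = (-2, 1).
1. U is where the line through V parallel to QJ meets line EJ ⇒ U = (-3, 1)
U = E + t·(J−E) with t = 3/2, so EU:UJ = t:(1−t) = 3/2:-1/2

EU:UJ = -3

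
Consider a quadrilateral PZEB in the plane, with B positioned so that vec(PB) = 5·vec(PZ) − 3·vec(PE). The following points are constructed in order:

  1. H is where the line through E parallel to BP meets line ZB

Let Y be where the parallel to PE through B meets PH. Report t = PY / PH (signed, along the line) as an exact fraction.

t = -3

Set P = (0, 0), Z = (1, 0), E = (0, 1), B = (5, -3); any affine frame gives the same invariant.
1. H is where the line through E parallel to BP meets line ZB ⇒ H = (-5/3, 2)
through B parallel to PE: direction (0, 1); meets PH at Y = (5, -6)
Y = P + t·(H−P) with t = -3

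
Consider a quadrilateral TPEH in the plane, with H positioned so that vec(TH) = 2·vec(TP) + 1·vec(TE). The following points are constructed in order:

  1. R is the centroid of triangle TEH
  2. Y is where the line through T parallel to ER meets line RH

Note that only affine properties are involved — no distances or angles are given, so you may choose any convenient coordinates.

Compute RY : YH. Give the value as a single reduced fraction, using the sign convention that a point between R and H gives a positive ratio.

RY:YH = -1/2

Work in coordinates with T = (0, 0), P = (1, 0), E = (0, 1), H = (2, 1).
1. R is the centroid of triangle TEH ⇒ R = (2/3, 2/3)
2. Y is where the line through T parallel to ER meets line RH ⇒ Y = (-2/3, 1/3)
Y = R + t·(H−R) with t = -1, so RY:YH = t:(1−t) = -1:2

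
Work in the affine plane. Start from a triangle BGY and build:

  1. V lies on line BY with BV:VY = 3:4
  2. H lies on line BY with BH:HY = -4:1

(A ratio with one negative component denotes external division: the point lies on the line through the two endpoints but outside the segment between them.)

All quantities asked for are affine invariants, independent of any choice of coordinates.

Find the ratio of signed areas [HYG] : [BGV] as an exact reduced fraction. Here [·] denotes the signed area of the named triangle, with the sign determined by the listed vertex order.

[HYG]:[BGV] = 7/9

Work in coordinates with B = (0, 0), G = (1, 0), Y = (0, 1).
1. V lies on line BY with BV:VY = 3:4 ⇒ V = (0, 3/7)
2. H lies on line BY with BH:HY = -4:1 ⇒ H = (0, 4/3)
2·[HYG] = 1/3, 2·[BGV] = 3/7
[HYG]:[BGV] = 1/3:3/7 = 7/9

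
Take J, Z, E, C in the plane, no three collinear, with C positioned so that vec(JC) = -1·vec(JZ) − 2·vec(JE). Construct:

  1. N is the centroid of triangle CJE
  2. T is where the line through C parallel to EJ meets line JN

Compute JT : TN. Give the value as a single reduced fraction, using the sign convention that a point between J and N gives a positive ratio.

JT:TN = -3/2

Choose coordinates J = (0, 0), Z = (1, 0), E = (0, 1), C = (-1, -2).
1. N is the centroid of triangle CJE ⇒ N = (-1/3, -1/3)
2. T is where the line through C parallel to EJ meets line JN ⇒ T = (-1, -1)
T = J + t·(N−J) with t = 3, so JT:TN = t:(1−t) = 3:-2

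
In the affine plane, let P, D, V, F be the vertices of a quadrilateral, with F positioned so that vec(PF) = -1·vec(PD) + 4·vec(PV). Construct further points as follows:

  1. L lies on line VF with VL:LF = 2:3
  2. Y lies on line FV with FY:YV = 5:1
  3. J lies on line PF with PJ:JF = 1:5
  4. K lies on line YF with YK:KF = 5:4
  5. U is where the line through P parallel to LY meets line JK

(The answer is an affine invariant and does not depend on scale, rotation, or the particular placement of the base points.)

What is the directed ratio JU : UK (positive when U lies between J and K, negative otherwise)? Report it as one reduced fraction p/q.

JU:UK = -1/6

Work in coordinates with P = (0, 0), D = (1, 0), V = (0, 1), F = (-1, 4).
1. L lies on line VF with VL:LF = 2:3 ⇒ L = (-2/5, 11/5)
2. Y lies on line FV with FY:YV = 5:1 ⇒ Y = (-1/6, 3/2)
3. J lies on line PF with PJ:JF = 1:5 ⇒ J = (-1/6, 2/3)
4. K lies on line YF with YK:KF = 5:4 ⇒ K = (-17/27, 26/9)
5. U is where the line through P parallel to LY meets line JK ⇒ U = (-2/27, 2/9)
U = J + t·(K−J) with t = -1/5, so JU:UK = t:(1−t) = -1/5:6/5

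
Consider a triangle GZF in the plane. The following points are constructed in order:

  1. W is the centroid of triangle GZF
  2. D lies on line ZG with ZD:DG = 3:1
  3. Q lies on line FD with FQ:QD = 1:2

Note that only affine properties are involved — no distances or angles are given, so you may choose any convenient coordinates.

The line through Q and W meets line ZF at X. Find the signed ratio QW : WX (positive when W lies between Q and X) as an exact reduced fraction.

Choose coordinates G = (0, 0), Z = (1, 0), F = (0, 1).
1. W is the centroid of triangle GZF ⇒ W = (1/3, 1/3)
2. D lies on line ZG with ZD:DG = 3:1 ⇒ D = (1/4, 0)
3. Q lies on line FD with FQ:QD = 1:2 ⇒ Q = (1/12, 2/3)
line QW meets ZF at X = (-2/3, 5/3)
W = Q + t·(X−Q) with t = -1/3, so QW:WX = -1/3:4/3

QW:WX = -1/4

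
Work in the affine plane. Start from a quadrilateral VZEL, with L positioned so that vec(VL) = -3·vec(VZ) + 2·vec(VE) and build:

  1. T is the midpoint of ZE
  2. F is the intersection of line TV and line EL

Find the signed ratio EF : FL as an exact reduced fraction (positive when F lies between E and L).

EF:FL = -1/5

Work in coordinates with V = (0, 0), Z = (1, 0), E = (0, 1), L = (-3, 2).
1. T is the midpoint of ZE ⇒ T = (1/2, 1/2)
2. F is the intersection of line TV and line EL ⇒ F = (3/4, 3/4)
F = E + t·(L−E) with t = -1/4, so EF:FL = t:(1−t) = -1/4:5/4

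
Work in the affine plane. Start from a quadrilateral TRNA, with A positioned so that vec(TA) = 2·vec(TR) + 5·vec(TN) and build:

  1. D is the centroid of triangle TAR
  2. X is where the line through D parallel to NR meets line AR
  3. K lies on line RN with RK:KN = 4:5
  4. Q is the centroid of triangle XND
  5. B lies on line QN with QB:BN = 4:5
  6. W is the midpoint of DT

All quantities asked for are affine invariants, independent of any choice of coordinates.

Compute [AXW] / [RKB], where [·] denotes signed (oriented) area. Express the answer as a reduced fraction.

[AXW]:[RKB] = 351/40

Work in coordinates with T = (0, 0), R = (1, 0), N = (0, 1), A = (2, 5).
1. D is the centroid of triangle TAR ⇒ D = (1, 5/3)
2. X is where the line through D parallel to NR meets line AR ⇒ X = (23/18, 25/18)
3. K lies on line RN with RK:KN = 4:5 ⇒ K = (5/9, 4/9)
4. Q is the centroid of triangle XND ⇒ Q = (41/54, 73/54)
5. B lies on line QN with QB:BN = 4:5 ⇒ B = (205/486, 581/486)
6. W is the midpoint of DT ⇒ W = (1/2, 5/6)
2·[AXW] = -65/27, 2·[RKB] = -200/729
[AXW]:[RKB] = -65/27:-200/729 = 351/40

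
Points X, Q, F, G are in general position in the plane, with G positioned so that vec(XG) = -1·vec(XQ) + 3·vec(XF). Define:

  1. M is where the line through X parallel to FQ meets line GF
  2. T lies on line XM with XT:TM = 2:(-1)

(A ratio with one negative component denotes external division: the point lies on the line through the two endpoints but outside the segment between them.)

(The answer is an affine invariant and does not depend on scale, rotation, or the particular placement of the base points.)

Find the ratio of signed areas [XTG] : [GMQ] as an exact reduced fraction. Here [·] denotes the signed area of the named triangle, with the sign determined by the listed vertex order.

Choose coordinates X = (0, 0), Q = (1, 0), F = (0, 1), G = (-1, 3).
1. M is where the line through X parallel to FQ meets line GF ⇒ M = (1, -1)
2. T lies on line XM with XT:TM = 2:(-1) ⇒ T = (2, -2)
2·[XTG] = 4, 2·[GMQ] = 2
[XTG]:[GMQ] = 4:2 = 2

[XTG]:[GMQ] = 2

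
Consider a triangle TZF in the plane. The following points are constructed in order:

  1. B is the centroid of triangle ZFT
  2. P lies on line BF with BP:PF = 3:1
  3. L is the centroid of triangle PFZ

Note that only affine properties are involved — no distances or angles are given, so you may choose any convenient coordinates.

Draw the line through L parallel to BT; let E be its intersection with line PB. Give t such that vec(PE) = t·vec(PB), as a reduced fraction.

t = 2/3

Set T = (0, 0), Z = (1, 0), F = (0, 1); any affine frame gives the same invariant.
1. B is the centroid of triangle ZFT ⇒ B = (1/3, 1/3)
2. P lies on line BF with BP:PF = 3:1 ⇒ P = (1/12, 5/6)
3. L is the centroid of triangle PFZ ⇒ L = (13/36, 11/18)
through L parallel to BT: direction (-1/3, -1/3); meets PB at E = (1/4, 1/2)
E = P + t·(B−P) with t = 2/3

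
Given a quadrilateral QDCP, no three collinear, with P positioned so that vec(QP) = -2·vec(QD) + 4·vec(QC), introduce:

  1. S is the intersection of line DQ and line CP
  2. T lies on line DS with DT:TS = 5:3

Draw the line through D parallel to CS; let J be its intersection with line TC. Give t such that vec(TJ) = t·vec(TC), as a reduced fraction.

Set Q = (0, 0), D = (1, 0), C = (0, 1), P = (-2, 4); any affine frame gives the same invariant.
1. S is the intersection of line DQ and line CP ⇒ S = (2/3, 0)
2. T lies on line DS with DT:TS = 5:3 ⇒ T = (19/24, 0)
through D parallel to CS: direction (2/3, -1); meets TC at J = (19/9, -5/3)
J = T + t·(C−T) with t = -5/3

t = -5/3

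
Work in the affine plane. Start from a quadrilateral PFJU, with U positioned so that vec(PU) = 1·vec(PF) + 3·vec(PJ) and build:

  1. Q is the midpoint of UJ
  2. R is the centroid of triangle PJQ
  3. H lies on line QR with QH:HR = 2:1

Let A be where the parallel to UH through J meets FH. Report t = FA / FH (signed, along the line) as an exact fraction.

Work in coordinates with P = (0, 0), F = (1, 0), J = (0, 1), U = (1, 3).
1. Q is the midpoint of UJ ⇒ Q = (1/2, 2)
2. R is the centroid of triangle PJQ ⇒ R = (1/6, 1)
3. H lies on line QR with QH:HR = 2:1 ⇒ H = (5/18, 4/3)
through J parallel to UH: direction (-13/18, -5/3); meets FH at A = (11/54, 172/117)
A = F + t·(H−F) with t = 43/39

t = 43/39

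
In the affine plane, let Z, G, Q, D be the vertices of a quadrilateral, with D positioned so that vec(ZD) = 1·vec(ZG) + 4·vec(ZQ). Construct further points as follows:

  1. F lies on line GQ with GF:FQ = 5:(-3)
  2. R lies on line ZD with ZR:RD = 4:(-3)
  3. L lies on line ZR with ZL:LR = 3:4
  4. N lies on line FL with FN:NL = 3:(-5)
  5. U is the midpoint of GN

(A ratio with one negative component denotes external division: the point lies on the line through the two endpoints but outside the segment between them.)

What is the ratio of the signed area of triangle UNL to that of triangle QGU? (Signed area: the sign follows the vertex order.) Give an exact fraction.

Set Z = (0, 0), G = (1, 0), Q = (0, 1), D = (1, 4); any affine frame gives the same invariant.
1. F lies on line GQ with GF:FQ = 5:(-3) ⇒ F = (-3/2, 5/2)
2. R lies on line ZD with ZR:RD = 4:(-3) ⇒ R = (4, 16)
3. L lies on line ZR with ZL:LR = 3:4 ⇒ L = (12/7, 48/7)
4. N lies on line FL with FN:NL = 3:(-5) ⇒ N = (-177/28, -113/28)
5. U is the midpoint of GN ⇒ U = (-149/56, -113/56)
2·[UNL] = -1325/56, 2·[QGU] = -159/28
[UNL]:[QGU] = -1325/56:-159/28 = 25/6

[UNL]:[QGU] = 25/6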